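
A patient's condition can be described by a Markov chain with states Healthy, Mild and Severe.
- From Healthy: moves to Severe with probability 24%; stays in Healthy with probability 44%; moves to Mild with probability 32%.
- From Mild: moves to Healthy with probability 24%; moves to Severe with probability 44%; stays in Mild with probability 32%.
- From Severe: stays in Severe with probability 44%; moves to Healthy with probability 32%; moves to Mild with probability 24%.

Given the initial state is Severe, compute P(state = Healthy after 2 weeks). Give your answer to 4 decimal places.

Sum over the intermediate state after 1 week:
P = P(Severe→Healthy)·P(Healthy→Healthy) + P(Severe→Mild)·P(Mild→Healthy) + P(Severe→Severe)·P(Severe→Healthy)
  = 0.32×0.44 + 0.24×0.24 + 0.44×0.32
  = 0.1408 + 0.0576 + 0.1408 = 0.3392

0.3392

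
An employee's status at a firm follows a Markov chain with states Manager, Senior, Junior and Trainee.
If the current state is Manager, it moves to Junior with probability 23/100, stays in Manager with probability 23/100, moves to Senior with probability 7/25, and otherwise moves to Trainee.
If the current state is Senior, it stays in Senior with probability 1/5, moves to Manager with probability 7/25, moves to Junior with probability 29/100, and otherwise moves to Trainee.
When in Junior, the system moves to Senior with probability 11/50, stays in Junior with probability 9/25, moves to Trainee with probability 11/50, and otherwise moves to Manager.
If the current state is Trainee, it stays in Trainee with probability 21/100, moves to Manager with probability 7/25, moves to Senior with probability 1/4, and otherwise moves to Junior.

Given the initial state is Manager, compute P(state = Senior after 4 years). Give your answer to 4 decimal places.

Propagate the distribution vector 4 years from Manager.
After 0 years: (1.0000, 0.0000, 0.0000, 0.0000)
After 1 year: (0.2300, 0.2800, 0.2300, 0.2600)
After 2 years: (0.2501, 0.2360, 0.2845, 0.2294)
After 3 years: (0.2447, 0.2372, 0.2880, 0.2301)
After 4 years: (0.2447, 0.2368, 0.2886, 0.2299)
P(in Senior after 4 years) = 0.2368

0.2368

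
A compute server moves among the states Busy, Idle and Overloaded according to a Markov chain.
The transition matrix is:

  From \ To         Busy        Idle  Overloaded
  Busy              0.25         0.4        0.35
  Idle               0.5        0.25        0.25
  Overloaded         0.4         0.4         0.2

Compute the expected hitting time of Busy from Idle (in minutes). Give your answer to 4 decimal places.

2.1000

Let t(s) be the expected number of minutes to first reach Busy from state s, with t(Busy) = 0. Conditioning on the first minute:
t(Idle) = 1 + 0.25·t(Idle) + 0.25·t(Overloaded)
t(Overloaded) = 1 + 0.4·t(Idle) + 0.2·t(Overloaded)
Solving: t(Idle) = 2.1000, t(Overloaded) = 2.3000.
Expected minutes from Idle to Busy: 2.1000.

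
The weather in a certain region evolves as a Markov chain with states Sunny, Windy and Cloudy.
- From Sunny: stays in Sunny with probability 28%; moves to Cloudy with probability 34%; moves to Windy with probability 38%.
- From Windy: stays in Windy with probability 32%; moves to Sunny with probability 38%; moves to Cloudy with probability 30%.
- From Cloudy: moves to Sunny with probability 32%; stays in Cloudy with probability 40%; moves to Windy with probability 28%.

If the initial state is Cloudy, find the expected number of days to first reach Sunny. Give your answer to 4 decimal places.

2.9630

Let t(s) be the expected number of days to first reach Sunny from state s, with t(Sunny) = 0. Conditioning on the first day:
t(Windy) = 1 + 0.32·t(Windy) + 0.3·t(Cloudy)
t(Cloudy) = 1 + 0.28·t(Windy) + 0.4·t(Cloudy)
Solving: t(Windy) = 2.7778, t(Cloudy) = 2.9630.
Expected days from Cloudy to Sunny: 2.9630.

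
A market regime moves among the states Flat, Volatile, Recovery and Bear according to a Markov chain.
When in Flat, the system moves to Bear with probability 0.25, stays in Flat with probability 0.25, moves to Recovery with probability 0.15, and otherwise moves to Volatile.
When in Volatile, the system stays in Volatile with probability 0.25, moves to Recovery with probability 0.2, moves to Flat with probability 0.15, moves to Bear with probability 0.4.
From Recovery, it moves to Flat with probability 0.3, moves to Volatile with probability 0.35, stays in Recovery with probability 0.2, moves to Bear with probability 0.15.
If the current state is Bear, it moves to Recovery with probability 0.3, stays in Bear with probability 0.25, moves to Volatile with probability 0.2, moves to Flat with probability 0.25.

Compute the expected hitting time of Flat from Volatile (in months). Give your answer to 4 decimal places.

4.6673

Let t(s) be the expected number of months to first reach Flat from state s, with t(Flat) = 0. Conditioning on the first month:
t(Volatile) = 1 + 0.25·t(Volatile) + 0.2·t(Recovery) + 0.4·t(Bear)
t(Recovery) = 1 + 0.35·t(Volatile) + 0.2·t(Recovery) + 0.15·t(Bear)
t(Bear) = 1 + 0.2·t(Volatile) + 0.3·t(Recovery) + 0.25·t(Bear)
Solving: t(Volatile) = 4.6673, t(Recovery) = 4.0814, t(Bear) = 4.2105.
Expected months from Volatile to Flat: 4.6673.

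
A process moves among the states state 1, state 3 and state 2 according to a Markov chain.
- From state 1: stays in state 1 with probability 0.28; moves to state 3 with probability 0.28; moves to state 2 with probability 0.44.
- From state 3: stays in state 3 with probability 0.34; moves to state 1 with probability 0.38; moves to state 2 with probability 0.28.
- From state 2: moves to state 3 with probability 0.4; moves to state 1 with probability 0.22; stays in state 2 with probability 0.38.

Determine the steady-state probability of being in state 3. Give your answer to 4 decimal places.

Let the stationary distribution be π with π = πP and π_1 + π_2 + π_3 = 1.
π_1 = 0.28·π_1 + 0.38·π_2 + 0.22·π_3
π_2 = 0.28·π_1 + 0.34·π_2 + 0.4·π_3
Solving with the normalization constraint gives π = (0.2926, 0.3442, 0.3631).
So the stationary probability of state 3 is 0.3442.

0.3442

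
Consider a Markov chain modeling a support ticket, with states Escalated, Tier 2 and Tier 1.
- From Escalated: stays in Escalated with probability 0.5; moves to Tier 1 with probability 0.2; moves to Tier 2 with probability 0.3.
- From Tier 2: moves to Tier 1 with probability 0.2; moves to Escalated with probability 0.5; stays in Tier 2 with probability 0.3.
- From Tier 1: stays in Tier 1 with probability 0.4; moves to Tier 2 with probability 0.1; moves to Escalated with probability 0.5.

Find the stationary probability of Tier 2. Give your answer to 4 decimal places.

0.2500

Let the stationary distribution be π with π = πP and π_1 + π_2 + π_3 = 1.
π_1 = 0.5·π_1 + 0.5·π_2 + 0.5·π_3
π_2 = 0.3·π_1 + 0.3·π_2 + 0.1·π_3
Solving with the normalization constraint gives π = (0.5000, 0.2500, 0.2500).
So the stationary probability of Tier 2 is 0.2500.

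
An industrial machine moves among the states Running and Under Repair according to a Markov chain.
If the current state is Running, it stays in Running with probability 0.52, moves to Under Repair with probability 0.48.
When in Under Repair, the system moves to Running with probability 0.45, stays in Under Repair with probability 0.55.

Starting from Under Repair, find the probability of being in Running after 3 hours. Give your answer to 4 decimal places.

0.4837

Propagate the distribution vector 3 hours from Under Repair.
After 0 hours: (0.0000, 1.0000)
After 1 hour: (0.4500, 0.5500)
After 2 hours: (0.4815, 0.5185)
After 3 hours: (0.4837, 0.5163)
P(in Running after 3 hours) = 0.4837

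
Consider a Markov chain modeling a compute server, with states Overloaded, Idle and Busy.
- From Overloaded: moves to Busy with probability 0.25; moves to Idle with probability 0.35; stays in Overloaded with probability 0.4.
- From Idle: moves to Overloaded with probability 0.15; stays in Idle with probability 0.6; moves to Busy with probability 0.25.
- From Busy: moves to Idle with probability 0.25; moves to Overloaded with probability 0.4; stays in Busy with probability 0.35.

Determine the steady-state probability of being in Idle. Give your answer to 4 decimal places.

Let the stationary distribution be π with π = πP and π_1 + π_2 + π_3 = 1.
π_1 = 0.4·π_1 + 0.15·π_2 + 0.4·π_3
π_2 = 0.35·π_1 + 0.6·π_2 + 0.25·π_3
Solving with the normalization constraint gives π = (0.2926, 0.4296, 0.2778).
So the stationary probability of Idle is 0.4296.

0.4296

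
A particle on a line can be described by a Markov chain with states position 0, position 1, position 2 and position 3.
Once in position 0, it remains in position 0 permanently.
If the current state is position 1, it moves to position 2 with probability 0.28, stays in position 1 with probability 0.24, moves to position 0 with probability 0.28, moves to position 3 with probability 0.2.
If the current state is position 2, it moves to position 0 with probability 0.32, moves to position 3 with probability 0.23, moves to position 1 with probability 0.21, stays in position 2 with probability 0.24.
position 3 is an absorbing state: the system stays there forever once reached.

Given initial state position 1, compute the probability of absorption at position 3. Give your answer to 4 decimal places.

0.4171

Let h(s) be the probability of absorption at position 3 starting from transient state s. Then h(position 3) = 1 and h(position 0) = 0. By first-step analysis:
h(position 1) = 0.28·0 + 0.24·h(position 1) + 0.28·h(position 2) + 0.2·1
h(position 2) = 0.32·0 + 0.21·h(position 1) + 0.24·h(position 2) + 0.23·1
Solving: h(position 1) = 0.4171, h(position 2) = 0.4179.
Starting from position 1, the probability is 0.4171.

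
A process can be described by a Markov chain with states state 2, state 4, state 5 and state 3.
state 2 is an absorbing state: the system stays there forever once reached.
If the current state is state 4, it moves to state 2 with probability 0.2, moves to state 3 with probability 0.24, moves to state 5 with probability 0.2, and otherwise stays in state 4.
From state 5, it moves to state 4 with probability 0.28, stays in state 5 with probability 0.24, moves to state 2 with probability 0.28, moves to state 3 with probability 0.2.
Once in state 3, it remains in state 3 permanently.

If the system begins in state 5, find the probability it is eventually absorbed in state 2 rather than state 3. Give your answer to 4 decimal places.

Let h(s) be the probability of absorption at state 2 starting from transient state s. Then h(state 2) = 1 and h(state 3) = 0. By first-step analysis:
h(state 4) = 0.2·1 + 0.36·h(state 4) + 0.2·h(state 5) + 0.24·0
h(state 5) = 0.28·1 + 0.28·h(state 4) + 0.24·h(state 5) + 0.2·0
Solving: h(state 4) = 0.4833, h(state 5) = 0.5465.
Starting from state 5, the probability is 0.5465.

0.5465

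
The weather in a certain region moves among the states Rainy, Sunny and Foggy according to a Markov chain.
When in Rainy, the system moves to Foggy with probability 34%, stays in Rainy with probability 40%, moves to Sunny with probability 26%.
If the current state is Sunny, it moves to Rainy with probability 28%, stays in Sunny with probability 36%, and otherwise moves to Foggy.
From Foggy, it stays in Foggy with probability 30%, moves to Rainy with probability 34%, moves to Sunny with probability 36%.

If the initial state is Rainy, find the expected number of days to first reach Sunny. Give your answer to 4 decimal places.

3.4166

Let t(s) be the expected number of days to first reach Sunny from state s, with t(Sunny) = 0. Conditioning on the first day:
t(Rainy) = 1 + 0.4·t(Rainy) + 0.34·t(Foggy)
t(Foggy) = 1 + 0.34·t(Rainy) + 0.3·t(Foggy)
Solving: t(Rainy) = 3.4166, t(Foggy) = 3.0880.
Expected days from Rainy to Sunny: 3.4166.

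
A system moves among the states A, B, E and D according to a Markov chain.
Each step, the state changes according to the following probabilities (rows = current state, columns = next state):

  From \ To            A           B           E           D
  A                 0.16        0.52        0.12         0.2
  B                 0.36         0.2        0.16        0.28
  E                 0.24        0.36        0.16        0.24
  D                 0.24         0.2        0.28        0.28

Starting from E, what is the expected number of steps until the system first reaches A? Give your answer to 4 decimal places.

Let t(s) be the expected number of steps to first reach A from state s, with t(A) = 0. Conditioning on the first step:
t(B) = 1 + 0.2·t(B) + 0.16·t(E) + 0.28·t(D)
t(E) = 1 + 0.36·t(B) + 0.16·t(E) + 0.24·t(D)
t(D) = 1 + 0.2·t(B) + 0.28·t(E) + 0.28·t(D)
Solving: t(B) = 3.2873, t(E) = 3.6642, t(D) = 3.7270.
Expected steps from E to A: 3.6642.

3.6642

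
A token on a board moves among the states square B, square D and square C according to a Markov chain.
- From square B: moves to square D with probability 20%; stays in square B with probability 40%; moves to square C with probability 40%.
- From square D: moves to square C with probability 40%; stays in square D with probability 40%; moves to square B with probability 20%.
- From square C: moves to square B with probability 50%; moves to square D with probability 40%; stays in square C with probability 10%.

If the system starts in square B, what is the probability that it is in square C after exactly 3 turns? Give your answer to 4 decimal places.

Propagate the distribution vector 3 turns from square B.
After 0 turns: (1.0000, 0.0000, 0.0000)
After 1 turn: (0.4000, 0.2000, 0.4000)
After 2 turns: (0.4000, 0.3200, 0.2800)
After 3 turns: (0.3640, 0.3200, 0.3160)
P(in square C after 3 turns) = 0.3160

0.3160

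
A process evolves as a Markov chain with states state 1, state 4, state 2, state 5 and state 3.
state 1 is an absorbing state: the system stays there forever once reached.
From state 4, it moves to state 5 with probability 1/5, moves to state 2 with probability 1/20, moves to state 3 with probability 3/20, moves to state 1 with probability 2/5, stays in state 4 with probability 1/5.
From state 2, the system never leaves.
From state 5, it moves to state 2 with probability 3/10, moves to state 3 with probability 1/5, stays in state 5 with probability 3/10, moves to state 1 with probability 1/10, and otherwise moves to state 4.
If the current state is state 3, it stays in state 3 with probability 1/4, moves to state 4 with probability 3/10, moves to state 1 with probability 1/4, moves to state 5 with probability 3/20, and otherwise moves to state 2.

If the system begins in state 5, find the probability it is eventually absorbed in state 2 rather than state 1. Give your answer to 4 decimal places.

Let h(s) be the probability of absorption at state 2 starting from transient state s. Then h(state 2) = 1 and h(state 1) = 0. By first-step analysis:
h(state 4) = 0.4·0 + 0.2·h(state 4) + 0.05·1 + 0.2·h(state 5) + 0.15·h(state 3)
h(state 5) = 0.1·0 + 0.1·h(state 4) + 0.3·1 + 0.3·h(state 5) + 0.2·h(state 3)
h(state 3) = 0.25·0 + 0.3·h(state 4) + 0.05·1 + 0.15·h(state 5) + 0.25·h(state 3)
Solving: h(state 4) = 0.2498, h(state 5) = 0.5429, h(state 3) = 0.2752.
Starting from state 5, the probability is 0.5429.

0.5429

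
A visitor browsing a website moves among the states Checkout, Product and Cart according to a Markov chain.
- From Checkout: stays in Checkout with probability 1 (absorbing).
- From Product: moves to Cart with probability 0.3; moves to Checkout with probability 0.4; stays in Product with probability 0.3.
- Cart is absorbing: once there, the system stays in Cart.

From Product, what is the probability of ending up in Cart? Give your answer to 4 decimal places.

Let h(s) be the probability of absorption at Cart starting from transient state s. Then h(Cart) = 1 and h(Checkout) = 0. By first-step analysis:
h(Product) = 0.4·0 + 0.3·h(Product) + 0.3·1
Solving: h(Product) = 0.4286.
Starting from Product, the probability is 0.4286.

0.4286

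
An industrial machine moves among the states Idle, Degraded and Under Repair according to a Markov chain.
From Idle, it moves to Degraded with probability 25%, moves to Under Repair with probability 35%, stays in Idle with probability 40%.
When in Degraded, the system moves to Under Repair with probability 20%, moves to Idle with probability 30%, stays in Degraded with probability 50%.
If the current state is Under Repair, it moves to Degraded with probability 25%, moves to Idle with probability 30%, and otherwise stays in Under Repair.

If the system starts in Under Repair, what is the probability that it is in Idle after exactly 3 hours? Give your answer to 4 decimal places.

Propagate the distribution vector 3 hours from Under Repair.
After 0 hours: (0.0000, 0.0000, 1.0000)
After 1 hour: (0.3000, 0.2500, 0.4500)
After 2 hours: (0.3300, 0.3125, 0.3575)
After 3 hours: (0.3330, 0.3281, 0.3389)
P(in Idle after 3 hours) = 0.3330

0.3330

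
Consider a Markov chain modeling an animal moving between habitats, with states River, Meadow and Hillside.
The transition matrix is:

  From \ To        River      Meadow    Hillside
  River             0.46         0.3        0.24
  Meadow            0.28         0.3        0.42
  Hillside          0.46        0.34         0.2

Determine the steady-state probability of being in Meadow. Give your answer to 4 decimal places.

0.3114

Let the stationary distribution be π with π = πP and π_1 + π_2 + π_3 = 1.
π_1 = 0.46·π_1 + 0.28·π_2 + 0.46·π_3
π_2 = 0.3·π_1 + 0.3·π_2 + 0.34·π_3
Solving with the normalization constraint gives π = (0.4040, 0.3114, 0.2847).
So the stationary probability of Meadow is 0.3114.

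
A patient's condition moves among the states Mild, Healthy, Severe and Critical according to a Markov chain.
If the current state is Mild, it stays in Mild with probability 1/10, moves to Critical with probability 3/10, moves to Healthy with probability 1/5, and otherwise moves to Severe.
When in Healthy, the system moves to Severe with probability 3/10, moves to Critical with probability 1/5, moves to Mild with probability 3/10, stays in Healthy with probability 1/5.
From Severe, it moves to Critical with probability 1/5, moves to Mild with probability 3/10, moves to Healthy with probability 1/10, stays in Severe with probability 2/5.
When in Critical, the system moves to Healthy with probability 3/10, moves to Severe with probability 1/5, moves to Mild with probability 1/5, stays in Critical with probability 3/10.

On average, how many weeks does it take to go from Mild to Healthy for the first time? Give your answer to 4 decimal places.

Let t(s) be the expected number of weeks to first reach Healthy from state s, with t(Healthy) = 0. Conditioning on the first week:
t(Mild) = 1 + 0.1·t(Mild) + 0.4·t(Severe) + 0.3·t(Critical)
t(Severe) = 1 + 0.3·t(Mild) + 0.4·t(Severe) + 0.2·t(Critical)
t(Critical) = 1 + 0.2·t(Mild) + 0.2·t(Severe) + 0.3·t(Critical)
Solving: t(Mild) = 5.2128, t(Severe) = 5.7979, t(Critical) = 4.5745.
Expected weeks from Mild to Healthy: 5.2128.

5.2128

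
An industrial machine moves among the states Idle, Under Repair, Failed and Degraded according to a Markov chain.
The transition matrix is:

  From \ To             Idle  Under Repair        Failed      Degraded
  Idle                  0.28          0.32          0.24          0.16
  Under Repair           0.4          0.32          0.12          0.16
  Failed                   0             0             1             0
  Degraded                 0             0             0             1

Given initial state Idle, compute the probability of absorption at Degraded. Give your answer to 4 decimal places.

Let h(s) be the probability of absorption at Degraded starting from transient state s. Then h(Degraded) = 1 and h(Failed) = 0. By first-step analysis:
h(Idle) = 0.28·h(Idle) + 0.32·h(Under Repair) + 0.24·0 + 0.16·1
h(Under Repair) = 0.4·h(Idle) + 0.32·h(Under Repair) + 0.12·0 + 0.16·1
Solving: h(Idle) = 0.4425, h(Under Repair) = 0.4956.
Starting from Idle, the probability is 0.4425.

0.4425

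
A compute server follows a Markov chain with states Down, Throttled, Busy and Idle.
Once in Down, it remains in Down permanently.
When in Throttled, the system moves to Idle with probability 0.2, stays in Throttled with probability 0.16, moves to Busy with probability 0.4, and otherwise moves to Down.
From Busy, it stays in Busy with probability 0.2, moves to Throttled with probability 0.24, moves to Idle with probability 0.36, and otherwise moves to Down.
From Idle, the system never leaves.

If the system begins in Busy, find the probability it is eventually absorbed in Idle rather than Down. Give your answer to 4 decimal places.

0.6083

Let h(s) be the probability of absorption at Idle starting from transient state s. Then h(Idle) = 1 and h(Down) = 0. By first-step analysis:
h(Throttled) = 0.24·0 + 0.16·h(Throttled) + 0.4·h(Busy) + 0.2·1
h(Busy) = 0.2·0 + 0.24·h(Throttled) + 0.2·h(Busy) + 0.36·1
Solving: h(Throttled) = 0.5278, h(Busy) = 0.6083.
Starting from Busy, the probability is 0.6083.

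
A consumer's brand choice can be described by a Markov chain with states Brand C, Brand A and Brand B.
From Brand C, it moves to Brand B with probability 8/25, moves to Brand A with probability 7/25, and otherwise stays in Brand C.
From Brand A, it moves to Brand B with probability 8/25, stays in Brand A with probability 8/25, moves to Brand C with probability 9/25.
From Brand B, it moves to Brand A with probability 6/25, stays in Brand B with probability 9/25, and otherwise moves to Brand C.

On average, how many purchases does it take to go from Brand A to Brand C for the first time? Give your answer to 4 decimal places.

Let t(s) be the expected number of purchases to first reach Brand C from state s, with t(Brand C) = 0. Conditioning on the first purchase:
t(Brand A) = 1 + 0.32·t(Brand A) + 0.32·t(Brand B)
t(Brand B) = 1 + 0.24·t(Brand A) + 0.36·t(Brand B)
Solving: t(Brand A) = 2.6786, t(Brand B) = 2.5670.
Expected purchases from Brand A to Brand C: 2.6786.

2.6786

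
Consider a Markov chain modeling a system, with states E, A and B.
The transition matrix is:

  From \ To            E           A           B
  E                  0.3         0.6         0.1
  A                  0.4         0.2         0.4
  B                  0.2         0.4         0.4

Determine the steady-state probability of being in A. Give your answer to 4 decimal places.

Let the stationary distribution be π with π = πP and π_1 + π_2 + π_3 = 1.
π_1 = 0.3·π_1 + 0.4·π_2 + 0.2·π_3
π_2 = 0.6·π_1 + 0.2·π_2 + 0.4·π_3
Solving with the normalization constraint gives π = (0.3077, 0.3846, 0.3077).
So the stationary probability of A is 0.3846.

0.3846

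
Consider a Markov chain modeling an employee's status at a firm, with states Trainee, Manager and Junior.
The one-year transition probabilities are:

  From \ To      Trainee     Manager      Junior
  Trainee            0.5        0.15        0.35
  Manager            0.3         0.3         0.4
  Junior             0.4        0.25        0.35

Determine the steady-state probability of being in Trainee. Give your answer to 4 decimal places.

0.4201

Let the stationary distribution be π with π = πP and π_1 + π_2 + π_3 = 1.
π_1 = 0.5·π_1 + 0.3·π_2 + 0.4·π_3
π_2 = 0.15·π_1 + 0.3·π_2 + 0.25·π_3
Solving with the normalization constraint gives π = (0.4201, 0.2189, 0.3609).
So the stationary probability of Trainee is 0.4201.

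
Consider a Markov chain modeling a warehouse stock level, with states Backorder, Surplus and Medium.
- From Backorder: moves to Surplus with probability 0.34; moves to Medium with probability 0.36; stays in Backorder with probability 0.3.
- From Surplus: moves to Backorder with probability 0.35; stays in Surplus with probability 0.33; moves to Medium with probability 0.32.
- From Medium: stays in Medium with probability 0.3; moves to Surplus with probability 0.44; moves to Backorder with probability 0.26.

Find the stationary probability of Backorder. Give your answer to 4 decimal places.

Let the stationary distribution be π with π = πP and π_1 + π_2 + π_3 = 1.
π_1 = 0.3·π_1 + 0.35·π_2 + 0.26·π_3
π_2 = 0.34·π_1 + 0.33·π_2 + 0.44·π_3
Solving with the normalization constraint gives π = (0.3054, 0.3689, 0.3257).
So the stationary probability of Backorder is 0.3054.

0.3054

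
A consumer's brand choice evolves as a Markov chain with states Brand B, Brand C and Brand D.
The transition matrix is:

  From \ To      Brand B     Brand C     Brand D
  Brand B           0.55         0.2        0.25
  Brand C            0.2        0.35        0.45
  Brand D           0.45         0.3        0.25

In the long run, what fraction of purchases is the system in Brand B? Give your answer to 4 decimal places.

0.4247

Let the stationary distribution be π with π = πP and π_1 + π_2 + π_3 = 1.
π_1 = 0.55·π_1 + 0.2·π_2 + 0.45·π_3
π_2 = 0.2·π_1 + 0.35·π_2 + 0.3·π_3
Solving with the normalization constraint gives π = (0.4247, 0.2711, 0.3042).
So the stationary probability of Brand B is 0.4247.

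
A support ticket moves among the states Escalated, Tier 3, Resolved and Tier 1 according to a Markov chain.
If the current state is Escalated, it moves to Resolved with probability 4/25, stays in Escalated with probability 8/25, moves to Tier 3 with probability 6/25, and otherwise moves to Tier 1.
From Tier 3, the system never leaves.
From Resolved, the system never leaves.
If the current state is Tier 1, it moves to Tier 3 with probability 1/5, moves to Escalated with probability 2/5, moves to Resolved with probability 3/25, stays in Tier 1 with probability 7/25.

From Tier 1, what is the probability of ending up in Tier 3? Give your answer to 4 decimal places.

0.6144

Let h(s) be the probability of absorption at Tier 3 starting from transient state s. Then h(Tier 3) = 1 and h(Resolved) = 0. By first-step analysis:
h(Escalated) = 0.32·h(Escalated) + 0.24·1 + 0.16·0 + 0.28·h(Tier 1)
h(Tier 1) = 0.4·h(Escalated) + 0.2·1 + 0.12·0 + 0.28·h(Tier 1)
Solving: h(Escalated) = 0.6059, h(Tier 1) = 0.6144.
Starting from Tier 1, the probability is 0.6144.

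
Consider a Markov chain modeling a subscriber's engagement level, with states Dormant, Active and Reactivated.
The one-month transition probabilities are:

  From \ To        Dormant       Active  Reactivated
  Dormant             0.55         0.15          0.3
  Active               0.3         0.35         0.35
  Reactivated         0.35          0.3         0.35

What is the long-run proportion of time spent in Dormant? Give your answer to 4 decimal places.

0.4219

Let the stationary distribution be π with π = πP and π_1 + π_2 + π_3 = 1.
π_1 = 0.55·π_1 + 0.3·π_2 + 0.35·π_3
π_2 = 0.15·π_1 + 0.35·π_2 + 0.3·π_3
Solving with the normalization constraint gives π = (0.4219, 0.2492, 0.3289).
So the stationary probability of Dormant is 0.4219.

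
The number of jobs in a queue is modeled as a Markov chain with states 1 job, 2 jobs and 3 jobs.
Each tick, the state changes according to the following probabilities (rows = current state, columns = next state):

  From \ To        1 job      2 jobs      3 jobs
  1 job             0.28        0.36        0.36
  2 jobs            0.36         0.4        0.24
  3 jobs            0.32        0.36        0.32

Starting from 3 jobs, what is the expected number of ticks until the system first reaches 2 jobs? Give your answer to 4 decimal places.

Let t(s) be the expected number of ticks to first reach 2 jobs from state s, with t(2 jobs) = 0. Conditioning on the first tick:
t(1 job) = 1 + 0.28·t(1 job) + 0.36·t(3 jobs)
t(3 jobs) = 1 + 0.32·t(1 job) + 0.32·t(3 jobs)
Solving: t(1 job) = 2.7778, t(3 jobs) = 2.7778.
Expected ticks from 3 jobs to 2 jobs: 2.7778.

2.7778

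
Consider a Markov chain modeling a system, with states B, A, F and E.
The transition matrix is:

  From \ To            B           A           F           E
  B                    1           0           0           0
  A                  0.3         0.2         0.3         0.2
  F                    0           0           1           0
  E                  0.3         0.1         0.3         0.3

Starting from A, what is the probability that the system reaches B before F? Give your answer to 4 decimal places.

0.5000

Let h(s) be the probability of absorption at B starting from transient state s. Then h(B) = 1 and h(F) = 0. By first-step analysis:
h(A) = 0.3·1 + 0.2·h(A) + 0.3·0 + 0.2·h(E)
h(E) = 0.3·1 + 0.1·h(A) + 0.3·0 + 0.3·h(E)
Solving: h(A) = 0.5000, h(E) = 0.5000.
Starting from A, the probability is 0.5000.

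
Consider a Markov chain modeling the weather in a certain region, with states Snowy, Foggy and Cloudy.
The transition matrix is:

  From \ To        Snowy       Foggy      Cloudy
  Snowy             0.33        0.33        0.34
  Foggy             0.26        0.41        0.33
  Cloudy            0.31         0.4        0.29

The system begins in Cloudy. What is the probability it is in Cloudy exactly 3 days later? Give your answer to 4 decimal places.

0.3201

Propagate the distribution vector 3 days from Cloudy.
After 0 days: (0.0000, 0.0000, 1.0000)
After 1 day: (0.3100, 0.4000, 0.2900)
After 2 days: (0.2962, 0.3823, 0.3215)
After 3 days: (0.2968, 0.3831, 0.3201)
P(in Cloudy after 3 days) = 0.3201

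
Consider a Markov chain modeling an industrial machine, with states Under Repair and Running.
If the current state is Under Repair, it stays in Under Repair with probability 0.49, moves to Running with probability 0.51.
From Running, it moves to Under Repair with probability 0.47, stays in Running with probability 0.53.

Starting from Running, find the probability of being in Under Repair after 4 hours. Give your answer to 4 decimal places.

0.4796

Propagate the distribution vector 4 hours from Running.
After 0 hours: (0.0000, 1.0000)
After 1 hour: (0.4700, 0.5300)
After 2 hours: (0.4794, 0.5206)
After 3 hours: (0.4796, 0.5204)
After 4 hours: (0.4796, 0.5204)
P(in Under Repair after 4 hours) = 0.4796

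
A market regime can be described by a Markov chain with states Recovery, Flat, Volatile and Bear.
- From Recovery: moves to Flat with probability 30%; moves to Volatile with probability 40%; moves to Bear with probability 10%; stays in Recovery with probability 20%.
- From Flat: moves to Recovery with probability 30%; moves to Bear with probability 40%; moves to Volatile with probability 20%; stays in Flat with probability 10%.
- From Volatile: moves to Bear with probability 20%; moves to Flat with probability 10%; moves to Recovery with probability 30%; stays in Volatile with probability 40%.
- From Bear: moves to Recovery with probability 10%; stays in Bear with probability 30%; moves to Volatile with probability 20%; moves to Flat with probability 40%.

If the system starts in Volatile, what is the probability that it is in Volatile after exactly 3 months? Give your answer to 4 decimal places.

0.3140

Propagate the distribution vector 3 months from Volatile.
After 0 months: (0.0000, 0.0000, 1.0000, 0.0000)
After 1 month: (0.3000, 0.1000, 0.4000, 0.2000)
After 2 months: (0.2300, 0.2200, 0.3400, 0.2100)
After 3 months: (0.2350, 0.2090, 0.3140, 0.2420)
P(in Volatile after 3 months) = 0.3140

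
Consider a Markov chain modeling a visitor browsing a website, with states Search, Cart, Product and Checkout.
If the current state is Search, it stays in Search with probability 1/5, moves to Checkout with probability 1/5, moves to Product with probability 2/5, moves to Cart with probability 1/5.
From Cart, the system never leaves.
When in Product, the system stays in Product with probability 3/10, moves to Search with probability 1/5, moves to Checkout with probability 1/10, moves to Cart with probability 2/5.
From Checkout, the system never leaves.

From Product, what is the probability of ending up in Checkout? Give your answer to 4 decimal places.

0.2500

Let h(s) be the probability of absorption at Checkout starting from transient state s. Then h(Checkout) = 1 and h(Cart) = 0. By first-step analysis:
h(Search) = 0.2·h(Search) + 0.2·0 + 0.4·h(Product) + 0.2·1
h(Product) = 0.2·h(Search) + 0.4·0 + 0.3·h(Product) + 0.1·1
Solving: h(Search) = 0.3750, h(Product) = 0.2500.
Starting from Product, the probability is 0.2500.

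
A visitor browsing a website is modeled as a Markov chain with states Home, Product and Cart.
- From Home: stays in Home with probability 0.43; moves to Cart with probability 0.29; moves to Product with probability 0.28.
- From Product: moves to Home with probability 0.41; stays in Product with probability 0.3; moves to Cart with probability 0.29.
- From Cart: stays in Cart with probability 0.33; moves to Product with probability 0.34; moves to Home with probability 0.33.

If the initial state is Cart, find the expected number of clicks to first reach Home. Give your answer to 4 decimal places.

Let t(s) be the expected number of clicks to first reach Home from state s, with t(Home) = 0. Conditioning on the first click:
t(Product) = 1 + 0.3·t(Product) + 0.29·t(Cart)
t(Cart) = 1 + 0.34·t(Product) + 0.33·t(Cart)
Solving: t(Product) = 2.5918, t(Cart) = 2.8078.
Expected clicks from Cart to Home: 2.8078.

2.8078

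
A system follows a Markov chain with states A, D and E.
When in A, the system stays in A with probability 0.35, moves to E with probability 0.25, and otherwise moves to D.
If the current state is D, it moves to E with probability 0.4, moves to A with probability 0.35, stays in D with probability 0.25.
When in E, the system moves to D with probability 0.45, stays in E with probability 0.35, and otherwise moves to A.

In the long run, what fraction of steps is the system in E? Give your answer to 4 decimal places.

Let the stationary distribution be π with π = πP and π_1 + π_2 + π_3 = 1.
π_1 = 0.35·π_1 + 0.35·π_2 + 0.2·π_3
π_2 = 0.4·π_1 + 0.25·π_2 + 0.45·π_3
Solving with the normalization constraint gives π = (0.2993, 0.3625, 0.3382).
So the stationary probability of E is 0.3382.

0.3382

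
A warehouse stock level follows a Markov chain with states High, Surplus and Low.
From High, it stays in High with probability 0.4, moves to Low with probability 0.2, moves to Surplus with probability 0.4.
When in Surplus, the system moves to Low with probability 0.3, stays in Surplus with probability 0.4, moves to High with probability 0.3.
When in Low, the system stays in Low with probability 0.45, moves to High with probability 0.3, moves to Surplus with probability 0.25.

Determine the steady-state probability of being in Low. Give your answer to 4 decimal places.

Let the stationary distribution be π with π = πP and π_1 + π_2 + π_3 = 1.
π_1 = 0.4·π_1 + 0.3·π_2 + 0.3·π_3
π_2 = 0.4·π_1 + 0.4·π_2 + 0.25·π_3
Solving with the normalization constraint gives π = (0.3333, 0.3529, 0.3137).
So the stationary probability of Low is 0.3137.

0.3137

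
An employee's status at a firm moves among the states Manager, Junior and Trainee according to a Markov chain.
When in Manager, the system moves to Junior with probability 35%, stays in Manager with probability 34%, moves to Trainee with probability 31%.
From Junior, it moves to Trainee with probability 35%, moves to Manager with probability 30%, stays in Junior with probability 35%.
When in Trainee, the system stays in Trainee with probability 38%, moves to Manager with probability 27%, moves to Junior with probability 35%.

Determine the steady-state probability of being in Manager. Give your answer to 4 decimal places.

0.3016

Let the stationary distribution be π with π = πP and π_1 + π_2 + π_3 = 1.
π_1 = 0.34·π_1 + 0.3·π_2 + 0.27·π_3
π_2 = 0.35·π_1 + 0.35·π_2 + 0.35·π_3
Solving with the normalization constraint gives π = (0.3016, 0.3500, 0.3484).
So the stationary probability of Manager is 0.3016.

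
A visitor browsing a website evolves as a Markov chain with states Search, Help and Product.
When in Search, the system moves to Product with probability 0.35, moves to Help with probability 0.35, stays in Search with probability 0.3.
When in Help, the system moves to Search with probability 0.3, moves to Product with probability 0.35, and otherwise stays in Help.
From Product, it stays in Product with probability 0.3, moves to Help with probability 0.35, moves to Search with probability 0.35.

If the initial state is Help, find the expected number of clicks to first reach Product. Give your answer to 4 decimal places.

Let t(s) be the expected number of clicks to first reach Product from state s, with t(Product) = 0. Conditioning on the first click:
t(Search) = 1 + 0.3·t(Search) + 0.35·t(Help)
t(Help) = 1 + 0.3·t(Search) + 0.35·t(Help)
Solving: t(Search) = 2.8571, t(Help) = 2.8571.
Expected clicks from Help to Product: 2.8571.

2.8571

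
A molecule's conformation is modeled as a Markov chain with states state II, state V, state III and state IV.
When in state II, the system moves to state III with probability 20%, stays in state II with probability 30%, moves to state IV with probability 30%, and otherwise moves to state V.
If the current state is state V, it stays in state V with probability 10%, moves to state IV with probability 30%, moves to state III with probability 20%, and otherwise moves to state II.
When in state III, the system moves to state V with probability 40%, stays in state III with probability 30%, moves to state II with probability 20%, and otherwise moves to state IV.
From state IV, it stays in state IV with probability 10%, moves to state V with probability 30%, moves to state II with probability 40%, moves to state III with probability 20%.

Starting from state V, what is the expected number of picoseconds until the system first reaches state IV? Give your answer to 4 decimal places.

3.9130

Let t(s) be the expected number of picoseconds to first reach state IV from state s, with t(state IV) = 0. Conditioning on the first picosecond:
t(state II) = 1 + 0.3·t(state II) + 0.2·t(state V) + 0.2·t(state III)
t(state V) = 1 + 0.4·t(state II) + 0.1·t(state V) + 0.2·t(state III)
t(state III) = 1 + 0.2·t(state II) + 0.4·t(state V) + 0.3·t(state III)
Solving: t(state II) = 3.9130, t(state V) = 3.9130, t(state III) = 4.7826.
Expected picoseconds from state V to state IV: 3.9130.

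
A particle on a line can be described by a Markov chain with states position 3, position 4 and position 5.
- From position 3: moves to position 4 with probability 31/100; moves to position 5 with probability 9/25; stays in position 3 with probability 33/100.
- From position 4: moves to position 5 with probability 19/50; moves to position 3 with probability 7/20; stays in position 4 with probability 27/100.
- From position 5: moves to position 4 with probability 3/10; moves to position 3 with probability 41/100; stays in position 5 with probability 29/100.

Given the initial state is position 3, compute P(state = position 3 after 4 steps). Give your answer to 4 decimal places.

0.3633

Propagate the distribution vector 4 steps from position 3.
After 0 steps: (1.0000, 0.0000, 0.0000)
After 1 step: (0.3300, 0.3100, 0.3600)
After 2 steps: (0.3650, 0.2940, 0.3410)
After 3 steps: (0.3632, 0.2948, 0.3420)
After 4 steps: (0.3633, 0.2948, 0.3420)
P(in position 3 after 4 steps) = 0.3633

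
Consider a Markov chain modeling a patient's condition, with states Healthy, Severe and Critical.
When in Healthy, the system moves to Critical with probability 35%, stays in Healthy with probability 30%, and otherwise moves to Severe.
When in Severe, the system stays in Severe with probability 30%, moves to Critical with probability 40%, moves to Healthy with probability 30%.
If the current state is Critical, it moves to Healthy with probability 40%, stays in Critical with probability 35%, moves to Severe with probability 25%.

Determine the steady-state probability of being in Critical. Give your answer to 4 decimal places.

0.3649

Let the stationary distribution be π with π = πP and π_1 + π_2 + π_3 = 1.
π_1 = 0.3·π_1 + 0.3·π_2 + 0.4·π_3
π_2 = 0.35·π_1 + 0.3·π_2 + 0.25·π_3
Solving with the normalization constraint gives π = (0.3365, 0.2986, 0.3649).
So the stationary probability of Critical is 0.3649.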